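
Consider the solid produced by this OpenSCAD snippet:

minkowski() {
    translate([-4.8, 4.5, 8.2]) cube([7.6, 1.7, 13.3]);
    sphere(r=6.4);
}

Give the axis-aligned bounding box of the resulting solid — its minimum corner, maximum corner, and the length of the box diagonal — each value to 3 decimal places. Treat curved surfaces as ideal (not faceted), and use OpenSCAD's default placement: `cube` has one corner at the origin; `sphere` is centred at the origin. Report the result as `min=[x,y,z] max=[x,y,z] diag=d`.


min=[-11.200,-1.900,1.800] max=[9.200,12.600,27.900] diag=36.161

A = translate([-4.8, 4.5, 8.2]) cube([7.6, 1.7, 13.3]) → bbox [-4.8,4.5,8.2] .. [2.8,6.2,21.5]
B = sphere(r=6.4) → bbox [-6.4,-6.4,-6.4] .. [6.4,6.4,6.4]
lo = A.lo+B.lo = [-4.8-6.4, 4.5-6.4, 8.2-6.4] = [-11.200,-1.900,1.800]
hi = A.hi+B.hi = [2.8+6.4, 6.2+6.4, 21.5+6.4] = [9.200,12.600,27.900]
diag = √(20.4²+14.5²+26.1²) = √1307.62 = 36.161


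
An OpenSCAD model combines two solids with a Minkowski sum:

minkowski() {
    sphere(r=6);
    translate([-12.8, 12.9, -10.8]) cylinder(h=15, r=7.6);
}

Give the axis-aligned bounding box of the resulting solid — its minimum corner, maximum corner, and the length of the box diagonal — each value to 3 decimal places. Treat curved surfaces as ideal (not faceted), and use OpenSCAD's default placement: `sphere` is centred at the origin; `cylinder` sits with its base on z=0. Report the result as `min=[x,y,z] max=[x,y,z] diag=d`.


A = translate([-12.8, 12.9, -10.8]) cylinder(h=15, r=7.6) → bbox [-20.4,5.3,-10.8] .. [-5.2,20.5,4.2]
B = sphere(r=6) → bbox [-6,-6,-6] .. [6,6,6]
lo = A.lo+B.lo = [-20.4-6, 5.3-6, -10.8-6] = [-26.400,-0.700,-16.800]
hi = A.hi+B.hi = [-5.2+6, 20.5+6, 4.2+6] = [0.800,26.500,10.200]
diag = √(27.2²+27.2²+27²) = √2208.68 = 46.997

min=[-26.400,-0.700,-16.800] max=[0.800,26.500,10.200] diag=46.997


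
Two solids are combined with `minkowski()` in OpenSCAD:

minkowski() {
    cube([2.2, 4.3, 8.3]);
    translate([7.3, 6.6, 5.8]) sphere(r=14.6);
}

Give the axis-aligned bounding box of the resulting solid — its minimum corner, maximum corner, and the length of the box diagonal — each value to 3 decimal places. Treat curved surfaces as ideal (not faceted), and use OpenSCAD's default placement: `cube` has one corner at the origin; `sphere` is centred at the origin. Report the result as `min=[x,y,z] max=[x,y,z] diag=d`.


min=[-7.300,-8.000,-8.800] max=[24.100,25.500,28.700] diag=59.283

A = translate([7.3, 6.6, 5.8]) sphere(r=14.6) → bbox [-7.3,-8,-8.8] .. [21.9,21.2,20.4]
B = cube([2.2, 4.3, 8.3]) → bbox [0,0,0] .. [2.2,4.3,8.3]
lo = A.lo+B.lo = [-7.3+0, -8+0, -8.8+0] = [-7.300,-8.000,-8.800]
hi = A.hi+B.hi = [21.9+2.2, 21.2+4.3, 20.4+8.3] = [24.100,25.500,28.700]
diag = √(31.4²+33.5²+37.5²) = √3514.46 = 59.283


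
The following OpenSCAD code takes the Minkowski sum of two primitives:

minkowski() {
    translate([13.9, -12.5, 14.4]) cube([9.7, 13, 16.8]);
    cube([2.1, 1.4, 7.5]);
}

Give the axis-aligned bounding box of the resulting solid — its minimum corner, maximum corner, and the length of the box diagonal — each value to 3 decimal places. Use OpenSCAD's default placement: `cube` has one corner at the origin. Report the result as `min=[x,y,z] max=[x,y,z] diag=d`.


min=[13.900,-12.500,14.400] max=[25.700,1.900,38.700] diag=30.612

A = translate([13.9, -12.5, 14.4]) cube([9.7, 13, 16.8]) → bbox [13.9,-12.5,14.4] .. [23.6,0.5,31.2]
B = cube([2.1, 1.4, 7.5]) → bbox [0,0,0] .. [2.1,1.4,7.5]
lo = A.lo+B.lo = [13.9+0, -12.5+0, 14.4+0] = [13.900,-12.500,14.400]
hi = A.hi+B.hi = [23.6+2.1, 0.5+1.4, 31.2+7.5] = [25.700,1.900,38.700]
diag = √(11.8²+14.4²+24.3²) = √937.09 = 30.612


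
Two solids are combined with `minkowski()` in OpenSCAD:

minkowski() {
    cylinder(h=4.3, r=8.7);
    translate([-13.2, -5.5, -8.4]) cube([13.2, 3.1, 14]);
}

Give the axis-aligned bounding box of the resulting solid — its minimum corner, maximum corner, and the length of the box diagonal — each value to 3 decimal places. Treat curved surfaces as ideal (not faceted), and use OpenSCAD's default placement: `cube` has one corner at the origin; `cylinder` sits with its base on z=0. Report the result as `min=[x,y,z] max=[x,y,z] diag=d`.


min=[-21.900,-14.200,-8.400] max=[8.700,6.300,9.900] diag=41.128

A = translate([-13.2, -5.5, -8.4]) cube([13.2, 3.1, 14]) → bbox [-13.2,-5.5,-8.4] .. [0,-2.4,5.6]
B = cylinder(h=4.3, r=8.7) → bbox [-8.7,-8.7,0] .. [8.7,8.7,4.3]
lo = A.lo+B.lo = [-13.2-8.7, -5.5-8.7, -8.4+0] = [-21.900,-14.200,-8.400]
hi = A.hi+B.hi = [0+8.7, -2.4+8.7, 5.6+4.3] = [8.700,6.300,9.900]
diag = √(30.6²+20.5²+18.3²) = √1691.5 = 41.128


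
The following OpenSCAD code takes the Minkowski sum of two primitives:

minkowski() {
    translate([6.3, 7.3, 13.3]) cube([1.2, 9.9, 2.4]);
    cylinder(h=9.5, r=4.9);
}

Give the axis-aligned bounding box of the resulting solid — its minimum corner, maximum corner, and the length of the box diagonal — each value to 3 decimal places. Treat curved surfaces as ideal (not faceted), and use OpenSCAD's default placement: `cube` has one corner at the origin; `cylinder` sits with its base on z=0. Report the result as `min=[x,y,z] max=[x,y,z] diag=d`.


min=[1.400,2.400,13.300] max=[12.400,22.100,25.200] diag=25.509

A = translate([6.3, 7.3, 13.3]) cube([1.2, 9.9, 2.4]) → bbox [6.3,7.3,13.3] .. [7.5,17.2,15.7]
B = cylinder(h=9.5, r=4.9) → bbox [-4.9,-4.9,0] .. [4.9,4.9,9.5]
lo = A.lo+B.lo = [6.3-4.9, 7.3-4.9, 13.3+0] = [1.400,2.400,13.300]
hi = A.hi+B.hi = [7.5+4.9, 17.2+4.9, 15.7+9.5] = [12.400,22.100,25.200]
diag = √(11²+19.7²+11.9²) = √650.7 = 25.509


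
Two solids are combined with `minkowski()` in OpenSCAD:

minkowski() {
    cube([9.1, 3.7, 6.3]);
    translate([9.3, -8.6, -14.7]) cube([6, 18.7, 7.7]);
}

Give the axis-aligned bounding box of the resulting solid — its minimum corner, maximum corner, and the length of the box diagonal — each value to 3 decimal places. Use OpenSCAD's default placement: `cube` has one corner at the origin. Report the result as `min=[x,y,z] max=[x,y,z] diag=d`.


A = translate([9.3, -8.6, -14.7]) cube([6, 18.7, 7.7]) → bbox [9.3,-8.6,-14.7] .. [15.3,10.1,-7]
B = cube([9.1, 3.7, 6.3]) → bbox [0,0,0] .. [9.1,3.7,6.3]
lo = A.lo+B.lo = [9.3+0, -8.6+0, -14.7+0] = [9.300,-8.600,-14.700]
hi = A.hi+B.hi = [15.3+9.1, 10.1+3.7, -7+6.3] = [24.400,13.800,-0.700]
diag = √(15.1²+22.4²+14²) = √925.77 = 30.426

min=[9.300,-8.600,-14.700] max=[24.400,13.800,-0.700] diag=30.426


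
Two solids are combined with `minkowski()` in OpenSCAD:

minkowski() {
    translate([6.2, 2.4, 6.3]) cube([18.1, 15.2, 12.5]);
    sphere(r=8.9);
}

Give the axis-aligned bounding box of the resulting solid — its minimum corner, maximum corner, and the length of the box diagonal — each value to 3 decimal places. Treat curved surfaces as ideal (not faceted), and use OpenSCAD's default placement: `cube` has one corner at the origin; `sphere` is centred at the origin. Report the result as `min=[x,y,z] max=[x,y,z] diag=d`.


min=[-2.700,-6.500,-2.600] max=[33.200,26.500,27.700] diag=57.410

A = translate([6.2, 2.4, 6.3]) cube([18.1, 15.2, 12.5]) → bbox [6.2,2.4,6.3] .. [24.3,17.6,18.8]
B = sphere(r=8.9) → bbox [-8.9,-8.9,-8.9] .. [8.9,8.9,8.9]
lo = A.lo+B.lo = [6.2-8.9, 2.4-8.9, 6.3-8.9] = [-2.700,-6.500,-2.600]
hi = A.hi+B.hi = [24.3+8.9, 17.6+8.9, 18.8+8.9] = [33.200,26.500,27.700]
diag = √(35.9²+33²+30.3²) = √3295.9 = 57.410


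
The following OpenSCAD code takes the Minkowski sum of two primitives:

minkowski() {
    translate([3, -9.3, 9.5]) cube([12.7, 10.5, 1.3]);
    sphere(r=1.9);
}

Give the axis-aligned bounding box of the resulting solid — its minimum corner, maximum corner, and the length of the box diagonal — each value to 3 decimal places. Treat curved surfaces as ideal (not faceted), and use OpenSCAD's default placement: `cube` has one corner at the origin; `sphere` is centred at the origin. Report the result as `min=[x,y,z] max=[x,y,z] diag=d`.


min=[1.100,-11.200,7.600] max=[17.600,3.100,12.700] diag=22.422

A = translate([3, -9.3, 9.5]) cube([12.7, 10.5, 1.3]) → bbox [3,-9.3,9.5] .. [15.7,1.2,10.8]
B = sphere(r=1.9) → bbox [-1.9,-1.9,-1.9] .. [1.9,1.9,1.9]
lo = A.lo+B.lo = [3-1.9, -9.3-1.9, 9.5-1.9] = [1.100,-11.200,7.600]
hi = A.hi+B.hi = [15.7+1.9, 1.2+1.9, 10.8+1.9] = [17.600,3.100,12.700]
diag = √(16.5²+14.3²+5.1²) = √502.75 = 22.422


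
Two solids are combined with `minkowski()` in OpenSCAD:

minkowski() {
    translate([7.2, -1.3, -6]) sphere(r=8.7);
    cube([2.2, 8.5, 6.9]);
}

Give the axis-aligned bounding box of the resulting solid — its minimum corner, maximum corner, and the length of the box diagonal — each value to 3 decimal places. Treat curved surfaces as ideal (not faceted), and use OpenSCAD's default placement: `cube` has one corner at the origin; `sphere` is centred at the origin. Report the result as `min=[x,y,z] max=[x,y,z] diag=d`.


A = translate([7.2, -1.3, -6]) sphere(r=8.7) → bbox [-1.5,-10,-14.7] .. [15.9,7.4,2.7]
B = cube([2.2, 8.5, 6.9]) → bbox [0,0,0] .. [2.2,8.5,6.9]
lo = A.lo+B.lo = [-1.5+0, -10+0, -14.7+0] = [-1.500,-10.000,-14.700]
hi = A.hi+B.hi = [15.9+2.2, 7.4+8.5, 2.7+6.9] = [18.100,15.900,9.600]
diag = √(19.6²+25.9²+24.3²) = √1645.46 = 40.564

min=[-1.500,-10.000,-14.700] max=[18.100,15.900,9.600] diag=40.564


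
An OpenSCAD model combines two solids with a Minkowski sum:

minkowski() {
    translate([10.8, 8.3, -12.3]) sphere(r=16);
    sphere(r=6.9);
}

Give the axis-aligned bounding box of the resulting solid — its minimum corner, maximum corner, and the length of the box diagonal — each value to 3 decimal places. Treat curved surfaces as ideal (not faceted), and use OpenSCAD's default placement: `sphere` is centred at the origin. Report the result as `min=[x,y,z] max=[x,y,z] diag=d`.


min=[-12.100,-14.600,-35.200] max=[33.700,31.200,10.600] diag=79.328

A = translate([10.8, 8.3, -12.3]) sphere(r=16) → bbox [-5.2,-7.7,-28.3] .. [26.8,24.3,3.7]
B = sphere(r=6.9) → bbox [-6.9,-6.9,-6.9] .. [6.9,6.9,6.9]
lo = A.lo+B.lo = [-5.2-6.9, -7.7-6.9, -28.3-6.9] = [-12.100,-14.600,-35.200]
hi = A.hi+B.hi = [26.8+6.9, 24.3+6.9, 3.7+6.9] = [33.700,31.200,10.600]
diag = √(45.8²+45.8²+45.8²) = √6292.92 = 79.328


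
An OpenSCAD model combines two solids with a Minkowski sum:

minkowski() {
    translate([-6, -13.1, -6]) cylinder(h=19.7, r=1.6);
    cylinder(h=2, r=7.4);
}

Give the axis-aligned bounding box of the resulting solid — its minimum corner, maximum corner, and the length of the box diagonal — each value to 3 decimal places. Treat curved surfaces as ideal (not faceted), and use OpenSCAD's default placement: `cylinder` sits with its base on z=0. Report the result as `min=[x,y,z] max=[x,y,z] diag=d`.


min=[-15.000,-22.100,-6.000] max=[3.000,-4.100,15.700] diag=33.450

A = translate([-6, -13.1, -6]) cylinder(h=19.7, r=1.6) → bbox [-7.6,-14.7,-6] .. [-4.4,-11.5,13.7]
B = cylinder(h=2, r=7.4) → bbox [-7.4,-7.4,0] .. [7.4,7.4,2]
lo = A.lo+B.lo = [-7.6-7.4, -14.7-7.4, -6+0] = [-15.000,-22.100,-6.000]
hi = A.hi+B.hi = [-4.4+7.4, -11.5+7.4, 13.7+2] = [3.000,-4.100,15.700]
diag = √(18²+18²+21.7²) = √1118.89 = 33.450


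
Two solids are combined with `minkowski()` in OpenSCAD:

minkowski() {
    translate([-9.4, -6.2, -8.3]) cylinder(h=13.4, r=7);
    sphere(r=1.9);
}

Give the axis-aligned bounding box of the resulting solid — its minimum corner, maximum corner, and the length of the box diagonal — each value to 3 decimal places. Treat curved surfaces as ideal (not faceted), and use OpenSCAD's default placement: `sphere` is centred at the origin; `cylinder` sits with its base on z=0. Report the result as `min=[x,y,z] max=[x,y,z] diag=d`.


min=[-18.300,-15.100,-10.200] max=[-0.500,2.700,7.000] diag=30.488

A = translate([-9.4, -6.2, -8.3]) cylinder(h=13.4, r=7) → bbox [-16.4,-13.2,-8.3] .. [-2.4,0.8,5.1]
B = sphere(r=1.9) → bbox [-1.9,-1.9,-1.9] .. [1.9,1.9,1.9]
lo = A.lo+B.lo = [-16.4-1.9, -13.2-1.9, -8.3-1.9] = [-18.300,-15.100,-10.200]
hi = A.hi+B.hi = [-2.4+1.9, 0.8+1.9, 5.1+1.9] = [-0.500,2.700,7.000]
diag = √(17.8²+17.8²+17.2²) = √929.52 = 30.488


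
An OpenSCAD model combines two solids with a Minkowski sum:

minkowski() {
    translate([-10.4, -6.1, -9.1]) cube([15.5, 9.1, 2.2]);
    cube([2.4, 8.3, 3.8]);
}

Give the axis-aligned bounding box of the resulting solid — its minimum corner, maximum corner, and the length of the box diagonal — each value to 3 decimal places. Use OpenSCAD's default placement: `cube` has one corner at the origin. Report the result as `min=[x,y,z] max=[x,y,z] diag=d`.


A = translate([-10.4, -6.1, -9.1]) cube([15.5, 9.1, 2.2]) → bbox [-10.4,-6.1,-9.1] .. [5.1,3,-6.9]
B = cube([2.4, 8.3, 3.8]) → bbox [0,0,0] .. [2.4,8.3,3.8]
lo = A.lo+B.lo = [-10.4+0, -6.1+0, -9.1+0] = [-10.400,-6.100,-9.100]
hi = A.hi+B.hi = [5.1+2.4, 3+8.3, -6.9+3.8] = [7.500,11.300,-3.100]
diag = √(17.9²+17.4²+6²) = √659.17 = 25.674

min=[-10.400,-6.100,-9.100] max=[7.500,11.300,-3.100] diag=25.674


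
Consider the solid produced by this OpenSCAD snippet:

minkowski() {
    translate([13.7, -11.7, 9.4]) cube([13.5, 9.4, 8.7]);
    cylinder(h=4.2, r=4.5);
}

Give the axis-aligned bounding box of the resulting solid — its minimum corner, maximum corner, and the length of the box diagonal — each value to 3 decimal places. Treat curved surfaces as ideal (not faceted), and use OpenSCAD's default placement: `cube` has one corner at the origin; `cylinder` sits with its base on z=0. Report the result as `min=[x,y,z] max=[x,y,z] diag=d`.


A = translate([13.7, -11.7, 9.4]) cube([13.5, 9.4, 8.7]) → bbox [13.7,-11.7,9.4] .. [27.2,-2.3,18.1]
B = cylinder(h=4.2, r=4.5) → bbox [-4.5,-4.5,0] .. [4.5,4.5,4.2]
lo = A.lo+B.lo = [13.7-4.5, -11.7-4.5, 9.4+0] = [9.200,-16.200,9.400]
hi = A.hi+B.hi = [27.2+4.5, -2.3+4.5, 18.1+4.2] = [31.700,2.200,22.300]
diag = √(22.5²+18.4²+12.9²) = √1011.22 = 31.800

min=[9.200,-16.200,9.400] max=[31.700,2.200,22.300] diag=31.800


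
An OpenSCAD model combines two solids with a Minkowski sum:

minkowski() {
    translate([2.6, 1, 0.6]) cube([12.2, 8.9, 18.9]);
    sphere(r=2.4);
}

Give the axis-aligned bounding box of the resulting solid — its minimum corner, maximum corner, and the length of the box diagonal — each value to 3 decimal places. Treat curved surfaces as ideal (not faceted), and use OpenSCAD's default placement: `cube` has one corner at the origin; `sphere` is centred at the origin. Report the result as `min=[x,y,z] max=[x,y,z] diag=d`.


min=[0.200,-1.400,-1.800] max=[17.200,12.300,21.900] diag=32.224

A = translate([2.6, 1, 0.6]) cube([12.2, 8.9, 18.9]) → bbox [2.6,1,0.6] .. [14.8,9.9,19.5]
B = sphere(r=2.4) → bbox [-2.4,-2.4,-2.4] .. [2.4,2.4,2.4]
lo = A.lo+B.lo = [2.6-2.4, 1-2.4, 0.6-2.4] = [0.200,-1.400,-1.800]
hi = A.hi+B.hi = [14.8+2.4, 9.9+2.4, 19.5+2.4] = [17.200,12.300,21.900]
diag = √(17²+13.7²+23.7²) = √1038.38 = 32.224


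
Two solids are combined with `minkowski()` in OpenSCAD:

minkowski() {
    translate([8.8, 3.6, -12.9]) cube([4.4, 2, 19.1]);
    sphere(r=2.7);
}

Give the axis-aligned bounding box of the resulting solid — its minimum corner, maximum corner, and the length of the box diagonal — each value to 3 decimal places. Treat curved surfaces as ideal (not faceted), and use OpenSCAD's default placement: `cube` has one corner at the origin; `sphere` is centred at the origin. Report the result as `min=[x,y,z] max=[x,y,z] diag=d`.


A = translate([8.8, 3.6, -12.9]) cube([4.4, 2, 19.1]) → bbox [8.8,3.6,-12.9] .. [13.2,5.6,6.2]
B = sphere(r=2.7) → bbox [-2.7,-2.7,-2.7] .. [2.7,2.7,2.7]
lo = A.lo+B.lo = [8.8-2.7, 3.6-2.7, -12.9-2.7] = [6.100,0.900,-15.600]
hi = A.hi+B.hi = [13.2+2.7, 5.6+2.7, 6.2+2.7] = [15.900,8.300,8.900]
diag = √(9.8²+7.4²+24.5²) = √751.05 = 27.405

min=[6.100,0.900,-15.600] max=[15.900,8.300,8.900] diag=27.405


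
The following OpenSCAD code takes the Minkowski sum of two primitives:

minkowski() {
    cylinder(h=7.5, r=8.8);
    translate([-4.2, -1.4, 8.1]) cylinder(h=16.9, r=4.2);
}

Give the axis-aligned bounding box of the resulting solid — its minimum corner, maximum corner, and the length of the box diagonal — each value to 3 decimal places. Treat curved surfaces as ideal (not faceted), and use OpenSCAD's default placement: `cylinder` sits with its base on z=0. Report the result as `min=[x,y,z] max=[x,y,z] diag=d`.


A = translate([-4.2, -1.4, 8.1]) cylinder(h=16.9, r=4.2) → bbox [-8.4,-5.6,8.1] .. [0,2.8,25]
B = cylinder(h=7.5, r=8.8) → bbox [-8.8,-8.8,0] .. [8.8,8.8,7.5]
lo = A.lo+B.lo = [-8.4-8.8, -5.6-8.8, 8.1+0] = [-17.200,-14.400,8.100]
hi = A.hi+B.hi = [0+8.8, 2.8+8.8, 25+7.5] = [8.800,11.600,32.500]
diag = √(26²+26²+24.4²) = √1947.36 = 44.129

min=[-17.200,-14.400,8.100] max=[8.800,11.600,32.500] diag=44.129


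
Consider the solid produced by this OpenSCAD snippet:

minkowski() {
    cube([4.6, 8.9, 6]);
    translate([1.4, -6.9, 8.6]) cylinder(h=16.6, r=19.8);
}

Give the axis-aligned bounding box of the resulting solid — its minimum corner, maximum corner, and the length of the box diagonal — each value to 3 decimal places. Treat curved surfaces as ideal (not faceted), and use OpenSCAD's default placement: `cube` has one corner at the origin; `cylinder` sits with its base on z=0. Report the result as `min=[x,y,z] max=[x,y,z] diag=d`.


A = translate([1.4, -6.9, 8.6]) cylinder(h=16.6, r=19.8) → bbox [-18.4,-26.7,8.6] .. [21.2,12.9,25.2]
B = cube([4.6, 8.9, 6]) → bbox [0,0,0] .. [4.6,8.9,6]
lo = A.lo+B.lo = [-18.4+0, -26.7+0, 8.6+0] = [-18.400,-26.700,8.600]
hi = A.hi+B.hi = [21.2+4.6, 12.9+8.9, 25.2+6] = [25.800,21.800,31.200]
diag = √(44.2²+48.5²+22.6²) = √4816.65 = 69.402

min=[-18.400,-26.700,8.600] max=[25.800,21.800,31.200] diag=69.402


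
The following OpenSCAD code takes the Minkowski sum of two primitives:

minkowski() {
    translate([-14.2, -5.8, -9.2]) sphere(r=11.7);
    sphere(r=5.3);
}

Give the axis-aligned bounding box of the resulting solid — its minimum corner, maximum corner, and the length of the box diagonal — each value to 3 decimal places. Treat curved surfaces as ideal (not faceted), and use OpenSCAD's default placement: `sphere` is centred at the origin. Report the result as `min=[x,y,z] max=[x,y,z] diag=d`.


min=[-31.200,-22.800,-26.200] max=[2.800,11.200,7.800] diag=58.890

A = translate([-14.2, -5.8, -9.2]) sphere(r=11.7) → bbox [-25.9,-17.5,-20.9] .. [-2.5,5.9,2.5]
B = sphere(r=5.3) → bbox [-5.3,-5.3,-5.3] .. [5.3,5.3,5.3]
lo = A.lo+B.lo = [-25.9-5.3, -17.5-5.3, -20.9-5.3] = [-31.200,-22.800,-26.200]
hi = A.hi+B.hi = [-2.5+5.3, 5.9+5.3, 2.5+5.3] = [2.800,11.200,7.800]
diag = √(34²+34²+34²) = √3468 = 58.890


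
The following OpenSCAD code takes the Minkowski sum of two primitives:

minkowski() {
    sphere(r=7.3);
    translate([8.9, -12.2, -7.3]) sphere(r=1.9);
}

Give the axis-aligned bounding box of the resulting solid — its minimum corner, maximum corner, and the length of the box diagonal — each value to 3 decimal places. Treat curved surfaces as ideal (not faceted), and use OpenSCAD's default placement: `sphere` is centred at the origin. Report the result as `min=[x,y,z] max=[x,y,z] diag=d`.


min=[-0.300,-21.400,-16.500] max=[18.100,-3.000,1.900] diag=31.870

A = translate([8.9, -12.2, -7.3]) sphere(r=1.9) → bbox [7,-14.1,-9.2] .. [10.8,-10.3,-5.4]
B = sphere(r=7.3) → bbox [-7.3,-7.3,-7.3] .. [7.3,7.3,7.3]
lo = A.lo+B.lo = [7-7.3, -14.1-7.3, -9.2-7.3] = [-0.300,-21.400,-16.500]
hi = A.hi+B.hi = [10.8+7.3, -10.3+7.3, -5.4+7.3] = [18.100,-3.000,1.900]
diag = √(18.4²+18.4²+18.4²) = √1015.68 = 31.870


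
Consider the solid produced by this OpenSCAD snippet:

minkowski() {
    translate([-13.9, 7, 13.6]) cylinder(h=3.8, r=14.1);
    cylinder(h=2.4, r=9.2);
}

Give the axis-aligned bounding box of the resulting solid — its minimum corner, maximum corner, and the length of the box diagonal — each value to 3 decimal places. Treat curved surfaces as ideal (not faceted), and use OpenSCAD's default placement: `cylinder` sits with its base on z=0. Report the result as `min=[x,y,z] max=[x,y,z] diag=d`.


min=[-37.200,-16.300,13.600] max=[9.400,30.300,19.800] diag=66.193

A = translate([-13.9, 7, 13.6]) cylinder(h=3.8, r=14.1) → bbox [-28,-7.1,13.6] .. [0.2,21.1,17.4]
B = cylinder(h=2.4, r=9.2) → bbox [-9.2,-9.2,0] .. [9.2,9.2,2.4]
lo = A.lo+B.lo = [-28-9.2, -7.1-9.2, 13.6+0] = [-37.200,-16.300,13.600]
hi = A.hi+B.hi = [0.2+9.2, 21.1+9.2, 17.4+2.4] = [9.400,30.300,19.800]
diag = √(46.6²+46.6²+6.2²) = √4381.56 = 66.193


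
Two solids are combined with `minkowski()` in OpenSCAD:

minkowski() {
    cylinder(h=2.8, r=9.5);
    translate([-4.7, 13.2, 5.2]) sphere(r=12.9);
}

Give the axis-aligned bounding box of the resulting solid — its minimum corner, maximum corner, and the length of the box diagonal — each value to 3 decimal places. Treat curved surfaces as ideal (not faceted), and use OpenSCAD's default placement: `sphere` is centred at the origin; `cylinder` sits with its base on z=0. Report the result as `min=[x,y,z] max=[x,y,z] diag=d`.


A = translate([-4.7, 13.2, 5.2]) sphere(r=12.9) → bbox [-17.6,0.3,-7.7] .. [8.2,26.1,18.1]
B = cylinder(h=2.8, r=9.5) → bbox [-9.5,-9.5,0] .. [9.5,9.5,2.8]
lo = A.lo+B.lo = [-17.6-9.5, 0.3-9.5, -7.7+0] = [-27.100,-9.200,-7.700]
hi = A.hi+B.hi = [8.2+9.5, 26.1+9.5, 18.1+2.8] = [17.700,35.600,20.900]
diag = √(44.8²+44.8²+28.6²) = √4832.04 = 69.513

min=[-27.100,-9.200,-7.700] max=[17.700,35.600,20.900] diag=69.513


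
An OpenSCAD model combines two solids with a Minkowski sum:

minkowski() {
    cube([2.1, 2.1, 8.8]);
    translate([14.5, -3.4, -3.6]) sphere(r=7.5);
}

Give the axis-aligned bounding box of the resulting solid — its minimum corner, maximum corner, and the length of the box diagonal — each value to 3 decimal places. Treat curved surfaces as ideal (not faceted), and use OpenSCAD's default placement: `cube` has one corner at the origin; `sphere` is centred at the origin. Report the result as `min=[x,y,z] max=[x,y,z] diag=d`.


min=[7.000,-10.900,-11.100] max=[24.100,6.200,12.700] diag=33.930

A = translate([14.5, -3.4, -3.6]) sphere(r=7.5) → bbox [7,-10.9,-11.1] .. [22,4.1,3.9]
B = cube([2.1, 2.1, 8.8]) → bbox [0,0,0] .. [2.1,2.1,8.8]
lo = A.lo+B.lo = [7+0, -10.9+0, -11.1+0] = [7.000,-10.900,-11.100]
hi = A.hi+B.hi = [22+2.1, 4.1+2.1, 3.9+8.8] = [24.100,6.200,12.700]
diag = √(17.1²+17.1²+23.8²) = √1151.26 = 33.930


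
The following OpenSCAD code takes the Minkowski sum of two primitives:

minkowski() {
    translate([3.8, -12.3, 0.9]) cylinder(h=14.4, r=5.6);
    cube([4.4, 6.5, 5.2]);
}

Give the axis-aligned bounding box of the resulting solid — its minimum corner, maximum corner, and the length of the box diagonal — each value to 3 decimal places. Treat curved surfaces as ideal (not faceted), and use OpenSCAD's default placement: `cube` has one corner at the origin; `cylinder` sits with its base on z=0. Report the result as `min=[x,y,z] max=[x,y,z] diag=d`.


A = translate([3.8, -12.3, 0.9]) cylinder(h=14.4, r=5.6) → bbox [-1.8,-17.9,0.9] .. [9.4,-6.7,15.3]
B = cube([4.4, 6.5, 5.2]) → bbox [0,0,0] .. [4.4,6.5,5.2]
lo = A.lo+B.lo = [-1.8+0, -17.9+0, 0.9+0] = [-1.800,-17.900,0.900]
hi = A.hi+B.hi = [9.4+4.4, -6.7+6.5, 15.3+5.2] = [13.800,-0.200,20.500]
diag = √(15.6²+17.7²+19.6²) = √940.81 = 30.673

min=[-1.800,-17.900,0.900] max=[13.800,-0.200,20.500] diag=30.673


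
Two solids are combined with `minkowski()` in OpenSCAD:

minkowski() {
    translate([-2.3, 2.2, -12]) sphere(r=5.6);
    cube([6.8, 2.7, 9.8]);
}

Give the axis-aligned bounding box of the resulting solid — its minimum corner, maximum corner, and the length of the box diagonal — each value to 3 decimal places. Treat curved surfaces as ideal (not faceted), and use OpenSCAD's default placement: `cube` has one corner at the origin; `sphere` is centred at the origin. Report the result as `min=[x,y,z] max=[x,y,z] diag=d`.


A = translate([-2.3, 2.2, -12]) sphere(r=5.6) → bbox [-7.9,-3.4,-17.6] .. [3.3,7.8,-6.4]
B = cube([6.8, 2.7, 9.8]) → bbox [0,0,0] .. [6.8,2.7,9.8]
lo = A.lo+B.lo = [-7.9+0, -3.4+0, -17.6+0] = [-7.900,-3.400,-17.600]
hi = A.hi+B.hi = [3.3+6.8, 7.8+2.7, -6.4+9.8] = [10.100,10.500,3.400]
diag = √(18²+13.9²+21²) = √958.21 = 30.955

min=[-7.900,-3.400,-17.600] max=[10.100,10.500,3.400] diag=30.955


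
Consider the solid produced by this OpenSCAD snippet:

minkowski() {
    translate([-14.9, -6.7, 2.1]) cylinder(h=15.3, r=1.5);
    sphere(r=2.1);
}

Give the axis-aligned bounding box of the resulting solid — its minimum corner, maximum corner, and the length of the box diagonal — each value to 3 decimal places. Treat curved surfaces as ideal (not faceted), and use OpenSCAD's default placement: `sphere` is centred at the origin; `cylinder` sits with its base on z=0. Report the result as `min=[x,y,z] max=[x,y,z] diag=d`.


min=[-18.500,-10.300,0.000] max=[-11.300,-3.100,19.500] diag=21.998

A = translate([-14.9, -6.7, 2.1]) cylinder(h=15.3, r=1.5) → bbox [-16.4,-8.2,2.1] .. [-13.4,-5.2,17.4]
B = sphere(r=2.1) → bbox [-2.1,-2.1,-2.1] .. [2.1,2.1,2.1]
lo = A.lo+B.lo = [-16.4-2.1, -8.2-2.1, 2.1-2.1] = [-18.500,-10.300,0.000]
hi = A.hi+B.hi = [-13.4+2.1, -5.2+2.1, 17.4+2.1] = [-11.300,-3.100,19.500]
diag = √(7.2²+7.2²+19.5²) = √483.93 = 21.998


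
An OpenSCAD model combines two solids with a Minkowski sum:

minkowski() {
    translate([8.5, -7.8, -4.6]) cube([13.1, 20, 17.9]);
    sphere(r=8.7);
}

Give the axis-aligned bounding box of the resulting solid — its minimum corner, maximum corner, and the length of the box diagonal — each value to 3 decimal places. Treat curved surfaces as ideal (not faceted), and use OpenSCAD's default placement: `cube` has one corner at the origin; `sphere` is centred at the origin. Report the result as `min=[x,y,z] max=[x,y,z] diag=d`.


min=[-0.200,-16.500,-13.300] max=[30.300,20.900,22.000] diag=59.792

A = translate([8.5, -7.8, -4.6]) cube([13.1, 20, 17.9]) → bbox [8.5,-7.8,-4.6] .. [21.6,12.2,13.3]
B = sphere(r=8.7) → bbox [-8.7,-8.7,-8.7] .. [8.7,8.7,8.7]
lo = A.lo+B.lo = [8.5-8.7, -7.8-8.7, -4.6-8.7] = [-0.200,-16.500,-13.300]
hi = A.hi+B.hi = [21.6+8.7, 12.2+8.7, 13.3+8.7] = [30.300,20.900,22.000]
diag = √(30.5²+37.4²+35.3²) = √3575.1 = 59.792


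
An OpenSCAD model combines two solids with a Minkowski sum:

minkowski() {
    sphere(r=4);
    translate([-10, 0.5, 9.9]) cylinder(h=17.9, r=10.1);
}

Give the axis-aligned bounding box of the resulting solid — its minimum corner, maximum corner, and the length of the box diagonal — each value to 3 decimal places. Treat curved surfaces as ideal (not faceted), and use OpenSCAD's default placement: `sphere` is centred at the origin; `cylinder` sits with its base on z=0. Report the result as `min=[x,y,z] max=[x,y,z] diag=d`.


min=[-24.100,-13.600,5.900] max=[4.100,14.600,31.800] diag=47.553

A = translate([-10, 0.5, 9.9]) cylinder(h=17.9, r=10.1) → bbox [-20.1,-9.6,9.9] .. [0.1,10.6,27.8]
B = sphere(r=4) → bbox [-4,-4,-4] .. [4,4,4]
lo = A.lo+B.lo = [-20.1-4, -9.6-4, 9.9-4] = [-24.100,-13.600,5.900]
hi = A.hi+B.hi = [0.1+4, 10.6+4, 27.8+4] = [4.100,14.600,31.800]
diag = √(28.2²+28.2²+25.9²) = √2261.29 = 47.553


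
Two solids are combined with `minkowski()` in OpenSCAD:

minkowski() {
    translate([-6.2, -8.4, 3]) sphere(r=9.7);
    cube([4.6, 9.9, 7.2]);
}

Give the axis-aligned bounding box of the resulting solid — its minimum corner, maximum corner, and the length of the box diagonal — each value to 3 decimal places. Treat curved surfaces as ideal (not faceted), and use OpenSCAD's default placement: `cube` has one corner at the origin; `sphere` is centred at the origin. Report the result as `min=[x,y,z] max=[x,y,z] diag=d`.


min=[-15.900,-18.100,-6.700] max=[8.100,11.200,19.900] diag=46.282

A = translate([-6.2, -8.4, 3]) sphere(r=9.7) → bbox [-15.9,-18.1,-6.7] .. [3.5,1.3,12.7]
B = cube([4.6, 9.9, 7.2]) → bbox [0,0,0] .. [4.6,9.9,7.2]
lo = A.lo+B.lo = [-15.9+0, -18.1+0, -6.7+0] = [-15.900,-18.100,-6.700]
hi = A.hi+B.hi = [3.5+4.6, 1.3+9.9, 12.7+7.2] = [8.100,11.200,19.900]
diag = √(24²+29.3²+26.6²) = √2142.05 = 46.282


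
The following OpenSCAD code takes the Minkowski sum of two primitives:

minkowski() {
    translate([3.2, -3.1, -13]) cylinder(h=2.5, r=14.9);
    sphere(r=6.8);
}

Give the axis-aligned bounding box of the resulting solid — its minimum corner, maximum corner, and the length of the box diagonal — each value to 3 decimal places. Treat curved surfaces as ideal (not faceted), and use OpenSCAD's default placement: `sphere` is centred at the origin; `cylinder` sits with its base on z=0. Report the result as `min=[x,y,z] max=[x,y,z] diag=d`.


A = translate([3.2, -3.1, -13]) cylinder(h=2.5, r=14.9) → bbox [-11.7,-18,-13] .. [18.1,11.8,-10.5]
B = sphere(r=6.8) → bbox [-6.8,-6.8,-6.8] .. [6.8,6.8,6.8]
lo = A.lo+B.lo = [-11.7-6.8, -18-6.8, -13-6.8] = [-18.500,-24.800,-19.800]
hi = A.hi+B.hi = [18.1+6.8, 11.8+6.8, -10.5+6.8] = [24.900,18.600,-3.700]
diag = √(43.4²+43.4²+16.1²) = √4026.33 = 63.453

min=[-18.500,-24.800,-19.800] max=[24.900,18.600,-3.700] diag=63.453


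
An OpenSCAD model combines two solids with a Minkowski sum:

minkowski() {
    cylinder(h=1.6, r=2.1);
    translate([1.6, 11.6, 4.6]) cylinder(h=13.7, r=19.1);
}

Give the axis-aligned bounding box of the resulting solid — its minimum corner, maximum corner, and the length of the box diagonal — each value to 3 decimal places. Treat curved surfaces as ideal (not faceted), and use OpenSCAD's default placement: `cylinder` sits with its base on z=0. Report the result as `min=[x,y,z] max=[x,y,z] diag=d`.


min=[-19.600,-9.600,4.600] max=[22.800,32.800,19.900] diag=61.884

A = translate([1.6, 11.6, 4.6]) cylinder(h=13.7, r=19.1) → bbox [-17.5,-7.5,4.6] .. [20.7,30.7,18.3]
B = cylinder(h=1.6, r=2.1) → bbox [-2.1,-2.1,0] .. [2.1,2.1,1.6]
lo = A.lo+B.lo = [-17.5-2.1, -7.5-2.1, 4.6+0] = [-19.600,-9.600,4.600]
hi = A.hi+B.hi = [20.7+2.1, 30.7+2.1, 18.3+1.6] = [22.800,32.800,19.900]
diag = √(42.4²+42.4²+15.3²) = √3829.61 = 61.884


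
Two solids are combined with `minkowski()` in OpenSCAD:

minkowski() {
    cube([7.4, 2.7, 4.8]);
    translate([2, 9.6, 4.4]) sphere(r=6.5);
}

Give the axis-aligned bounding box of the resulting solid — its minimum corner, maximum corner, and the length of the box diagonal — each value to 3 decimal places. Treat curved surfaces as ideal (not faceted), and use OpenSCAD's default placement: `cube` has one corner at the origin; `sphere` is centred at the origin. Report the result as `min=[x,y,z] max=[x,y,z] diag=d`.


min=[-4.500,3.100,-2.100] max=[15.900,18.800,15.700] diag=31.297

A = translate([2, 9.6, 4.4]) sphere(r=6.5) → bbox [-4.5,3.1,-2.1] .. [8.5,16.1,10.9]
B = cube([7.4, 2.7, 4.8]) → bbox [0,0,0] .. [7.4,2.7,4.8]
lo = A.lo+B.lo = [-4.5+0, 3.1+0, -2.1+0] = [-4.500,3.100,-2.100]
hi = A.hi+B.hi = [8.5+7.4, 16.1+2.7, 10.9+4.8] = [15.900,18.800,15.700]
diag = √(20.4²+15.7²+17.8²) = √979.49 = 31.297


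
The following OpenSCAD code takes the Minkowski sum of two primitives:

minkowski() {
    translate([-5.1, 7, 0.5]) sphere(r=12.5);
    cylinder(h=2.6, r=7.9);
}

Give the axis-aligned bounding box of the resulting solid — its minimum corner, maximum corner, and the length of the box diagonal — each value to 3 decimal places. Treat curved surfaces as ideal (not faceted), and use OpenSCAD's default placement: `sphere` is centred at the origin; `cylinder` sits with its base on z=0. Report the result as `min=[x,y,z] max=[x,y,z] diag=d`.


A = translate([-5.1, 7, 0.5]) sphere(r=12.5) → bbox [-17.6,-5.5,-12] .. [7.4,19.5,13]
B = cylinder(h=2.6, r=7.9) → bbox [-7.9,-7.9,0] .. [7.9,7.9,2.6]
lo = A.lo+B.lo = [-17.6-7.9, -5.5-7.9, -12+0] = [-25.500,-13.400,-12.000]
hi = A.hi+B.hi = [7.4+7.9, 19.5+7.9, 13+2.6] = [15.300,27.400,15.600]
diag = √(40.8²+40.8²+27.6²) = √4091.04 = 63.961

min=[-25.500,-13.400,-12.000] max=[15.300,27.400,15.600] diag=63.961


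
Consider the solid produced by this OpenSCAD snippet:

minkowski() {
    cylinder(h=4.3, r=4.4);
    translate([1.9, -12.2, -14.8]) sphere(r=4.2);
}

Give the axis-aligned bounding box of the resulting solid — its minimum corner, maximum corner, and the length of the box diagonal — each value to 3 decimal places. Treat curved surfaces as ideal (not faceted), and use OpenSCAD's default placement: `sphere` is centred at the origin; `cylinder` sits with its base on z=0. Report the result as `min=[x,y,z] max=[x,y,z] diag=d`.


A = translate([1.9, -12.2, -14.8]) sphere(r=4.2) → bbox [-2.3,-16.4,-19] .. [6.1,-8,-10.6]
B = cylinder(h=4.3, r=4.4) → bbox [-4.4,-4.4,0] .. [4.4,4.4,4.3]
lo = A.lo+B.lo = [-2.3-4.4, -16.4-4.4, -19+0] = [-6.700,-20.800,-19.000]
hi = A.hi+B.hi = [6.1+4.4, -8+4.4, -10.6+4.3] = [10.500,-3.600,-6.300]
diag = √(17.2²+17.2²+12.7²) = √752.97 = 27.440

min=[-6.700,-20.800,-19.000] max=[10.500,-3.600,-6.300] diag=27.440


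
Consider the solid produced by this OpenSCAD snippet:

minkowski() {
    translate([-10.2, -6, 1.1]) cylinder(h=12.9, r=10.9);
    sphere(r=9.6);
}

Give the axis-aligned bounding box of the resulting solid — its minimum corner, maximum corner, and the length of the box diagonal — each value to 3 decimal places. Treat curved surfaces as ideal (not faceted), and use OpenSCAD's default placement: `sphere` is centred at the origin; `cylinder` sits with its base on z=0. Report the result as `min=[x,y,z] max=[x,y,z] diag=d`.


min=[-30.700,-26.500,-8.500] max=[10.300,14.500,23.600] diag=66.275

A = translate([-10.2, -6, 1.1]) cylinder(h=12.9, r=10.9) → bbox [-21.1,-16.9,1.1] .. [0.7,4.9,14]
B = sphere(r=9.6) → bbox [-9.6,-9.6,-9.6] .. [9.6,9.6,9.6]
lo = A.lo+B.lo = [-21.1-9.6, -16.9-9.6, 1.1-9.6] = [-30.700,-26.500,-8.500]
hi = A.hi+B.hi = [0.7+9.6, 4.9+9.6, 14+9.6] = [10.300,14.500,23.600]
diag = √(41²+41²+32.1²) = √4392.41 = 66.275


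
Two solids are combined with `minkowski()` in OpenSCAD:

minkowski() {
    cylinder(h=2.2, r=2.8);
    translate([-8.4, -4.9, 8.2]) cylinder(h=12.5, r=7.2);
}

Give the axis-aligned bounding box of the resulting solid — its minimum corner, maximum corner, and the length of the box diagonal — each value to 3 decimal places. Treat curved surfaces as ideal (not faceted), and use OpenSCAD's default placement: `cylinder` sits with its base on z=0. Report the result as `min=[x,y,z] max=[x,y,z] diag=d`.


A = translate([-8.4, -4.9, 8.2]) cylinder(h=12.5, r=7.2) → bbox [-15.6,-12.1,8.2] .. [-1.2,2.3,20.7]
B = cylinder(h=2.2, r=2.8) → bbox [-2.8,-2.8,0] .. [2.8,2.8,2.2]
lo = A.lo+B.lo = [-15.6-2.8, -12.1-2.8, 8.2+0] = [-18.400,-14.900,8.200]
hi = A.hi+B.hi = [-1.2+2.8, 2.3+2.8, 20.7+2.2] = [1.600,5.100,22.900]
diag = √(20²+20²+14.7²) = √1016.09 = 31.876

min=[-18.400,-14.900,8.200] max=[1.600,5.100,22.900] diag=31.876


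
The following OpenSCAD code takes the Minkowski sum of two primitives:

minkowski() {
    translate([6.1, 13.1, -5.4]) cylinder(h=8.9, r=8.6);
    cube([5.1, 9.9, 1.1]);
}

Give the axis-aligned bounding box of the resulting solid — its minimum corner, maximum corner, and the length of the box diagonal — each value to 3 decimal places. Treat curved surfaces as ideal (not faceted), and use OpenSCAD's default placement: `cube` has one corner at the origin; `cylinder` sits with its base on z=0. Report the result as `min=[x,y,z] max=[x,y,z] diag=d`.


A = translate([6.1, 13.1, -5.4]) cylinder(h=8.9, r=8.6) → bbox [-2.5,4.5,-5.4] .. [14.7,21.7,3.5]
B = cube([5.1, 9.9, 1.1]) → bbox [0,0,0] .. [5.1,9.9,1.1]
lo = A.lo+B.lo = [-2.5+0, 4.5+0, -5.4+0] = [-2.500,4.500,-5.400]
hi = A.hi+B.hi = [14.7+5.1, 21.7+9.9, 3.5+1.1] = [19.800,31.600,4.600]
diag = √(22.3²+27.1²+10²) = √1331.7 = 36.492

min=[-2.500,4.500,-5.400] max=[19.800,31.600,4.600] diag=36.492


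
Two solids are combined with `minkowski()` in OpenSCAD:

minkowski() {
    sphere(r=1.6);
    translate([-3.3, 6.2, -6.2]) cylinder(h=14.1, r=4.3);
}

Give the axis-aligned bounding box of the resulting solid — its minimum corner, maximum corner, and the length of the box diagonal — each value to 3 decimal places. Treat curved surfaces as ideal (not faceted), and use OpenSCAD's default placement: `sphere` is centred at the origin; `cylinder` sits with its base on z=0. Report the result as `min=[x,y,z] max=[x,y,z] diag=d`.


min=[-9.200,0.300,-7.800] max=[2.600,12.100,9.500] diag=24.037

A = translate([-3.3, 6.2, -6.2]) cylinder(h=14.1, r=4.3) → bbox [-7.6,1.9,-6.2] .. [1,10.5,7.9]
B = sphere(r=1.6) → bbox [-1.6,-1.6,-1.6] .. [1.6,1.6,1.6]
lo = A.lo+B.lo = [-7.6-1.6, 1.9-1.6, -6.2-1.6] = [-9.200,0.300,-7.800]
hi = A.hi+B.hi = [1+1.6, 10.5+1.6, 7.9+1.6] = [2.600,12.100,9.500]
diag = √(11.8²+11.8²+17.3²) = √577.77 = 24.037


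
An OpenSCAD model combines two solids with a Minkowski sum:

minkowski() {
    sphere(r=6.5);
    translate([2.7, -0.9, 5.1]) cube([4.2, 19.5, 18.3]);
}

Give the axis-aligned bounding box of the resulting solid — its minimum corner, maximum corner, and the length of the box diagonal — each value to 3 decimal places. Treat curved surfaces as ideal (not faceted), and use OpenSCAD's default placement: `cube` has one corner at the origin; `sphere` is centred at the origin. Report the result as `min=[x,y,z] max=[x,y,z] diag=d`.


A = translate([2.7, -0.9, 5.1]) cube([4.2, 19.5, 18.3]) → bbox [2.7,-0.9,5.1] .. [6.9,18.6,23.4]
B = sphere(r=6.5) → bbox [-6.5,-6.5,-6.5] .. [6.5,6.5,6.5]
lo = A.lo+B.lo = [2.7-6.5, -0.9-6.5, 5.1-6.5] = [-3.800,-7.400,-1.400]
hi = A.hi+B.hi = [6.9+6.5, 18.6+6.5, 23.4+6.5] = [13.400,25.100,29.900]
diag = √(17.2²+32.5²+31.3²) = √2331.78 = 48.289

min=[-3.800,-7.400,-1.400] max=[13.400,25.100,29.900] diag=48.289


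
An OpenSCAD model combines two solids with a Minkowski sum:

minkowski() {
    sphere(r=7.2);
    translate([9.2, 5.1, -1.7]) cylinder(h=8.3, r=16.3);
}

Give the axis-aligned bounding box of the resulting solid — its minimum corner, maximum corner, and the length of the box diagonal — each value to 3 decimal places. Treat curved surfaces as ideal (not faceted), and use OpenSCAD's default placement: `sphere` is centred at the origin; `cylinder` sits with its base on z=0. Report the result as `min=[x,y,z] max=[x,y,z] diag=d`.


A = translate([9.2, 5.1, -1.7]) cylinder(h=8.3, r=16.3) → bbox [-7.1,-11.2,-1.7] .. [25.5,21.4,6.6]
B = sphere(r=7.2) → bbox [-7.2,-7.2,-7.2] .. [7.2,7.2,7.2]
lo = A.lo+B.lo = [-7.1-7.2, -11.2-7.2, -1.7-7.2] = [-14.300,-18.400,-8.900]
hi = A.hi+B.hi = [25.5+7.2, 21.4+7.2, 6.6+7.2] = [32.700,28.600,13.800]
diag = √(47²+47²+22.7²) = √4933.29 = 70.237

min=[-14.300,-18.400,-8.900] max=[32.700,28.600,13.800] diag=70.237


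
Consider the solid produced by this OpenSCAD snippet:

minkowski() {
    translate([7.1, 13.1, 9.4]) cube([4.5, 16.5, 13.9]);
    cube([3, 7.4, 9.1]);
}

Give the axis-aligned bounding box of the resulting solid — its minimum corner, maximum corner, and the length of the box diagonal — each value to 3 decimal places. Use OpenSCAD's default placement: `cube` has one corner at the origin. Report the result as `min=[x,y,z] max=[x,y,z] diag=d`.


min=[7.100,13.100,9.400] max=[14.600,37.000,32.400] diag=34.007

A = translate([7.1, 13.1, 9.4]) cube([4.5, 16.5, 13.9]) → bbox [7.1,13.1,9.4] .. [11.6,29.6,23.3]
B = cube([3, 7.4, 9.1]) → bbox [0,0,0] .. [3,7.4,9.1]
lo = A.lo+B.lo = [7.1+0, 13.1+0, 9.4+0] = [7.100,13.100,9.400]
hi = A.hi+B.hi = [11.6+3, 29.6+7.4, 23.3+9.1] = [14.600,37.000,32.400]
diag = √(7.5²+23.9²+23²) = √1156.46 = 34.007


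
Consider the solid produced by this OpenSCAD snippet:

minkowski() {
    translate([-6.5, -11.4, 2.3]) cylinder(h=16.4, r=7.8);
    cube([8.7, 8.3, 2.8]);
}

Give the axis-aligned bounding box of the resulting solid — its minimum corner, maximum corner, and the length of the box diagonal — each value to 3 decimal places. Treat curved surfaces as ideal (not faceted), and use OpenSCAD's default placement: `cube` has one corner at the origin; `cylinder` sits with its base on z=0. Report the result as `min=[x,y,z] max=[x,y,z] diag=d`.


min=[-14.300,-19.200,2.300] max=[10.000,4.700,21.500] diag=39.120

A = translate([-6.5, -11.4, 2.3]) cylinder(h=16.4, r=7.8) → bbox [-14.3,-19.2,2.3] .. [1.3,-3.6,18.7]
B = cube([8.7, 8.3, 2.8]) → bbox [0,0,0] .. [8.7,8.3,2.8]
lo = A.lo+B.lo = [-14.3+0, -19.2+0, 2.3+0] = [-14.300,-19.200,2.300]
hi = A.hi+B.hi = [1.3+8.7, -3.6+8.3, 18.7+2.8] = [10.000,4.700,21.500]
diag = √(24.3²+23.9²+19.2²) = √1530.34 = 39.120
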